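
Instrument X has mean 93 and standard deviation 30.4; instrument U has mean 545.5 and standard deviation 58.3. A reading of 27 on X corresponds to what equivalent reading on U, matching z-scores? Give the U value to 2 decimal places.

U = 418.93

z = (27 − 93)/30.4 ≈ -2.1711.
U = 545.5 + z·58.3 = 545.5 + (27 − 93)·58.3/30.4 ≈ 418.93.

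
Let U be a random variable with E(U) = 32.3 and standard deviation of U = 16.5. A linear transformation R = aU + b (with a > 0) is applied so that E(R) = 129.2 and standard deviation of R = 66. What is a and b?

standard deviation of R = a·standard deviation of U (a > 0), so a = 66/16.5 = 4.
E(R) = a·E(U) + b, so b = 129.2 − 4·32.3 = 0.

a = 4, b = 0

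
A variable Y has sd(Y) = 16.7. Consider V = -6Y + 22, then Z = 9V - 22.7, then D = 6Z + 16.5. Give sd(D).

sd(D) = 5410.8

sd(V) = |-6|·16.7 = 100.2.
sd(Z) = |9|·100.2 = 901.8.
sd(D) = |6|·901.8 = 5410.8.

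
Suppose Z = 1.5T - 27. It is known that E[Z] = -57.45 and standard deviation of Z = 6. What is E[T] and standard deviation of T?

From Z = 1.5T - 27: E[Z] = a·E[T] + b, so E[T] = (E[Z] − b)/a = (-57.45 − (-27))/1.5 = -20.3.
standard deviation of Z = |a|·standard deviation of T, so standard deviation of T = 6/|1.5| = 4.

E[T] = -20.3, standard deviation of T = 4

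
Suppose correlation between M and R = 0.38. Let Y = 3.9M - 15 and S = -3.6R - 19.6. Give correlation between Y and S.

correlation between Y and S = -0.38

Linear rescalings preserve |correlation|; the slopes 3.9 and -3.6 have opposite signs, so the correlation flips sign: correlation between Y and S = −correlation between M and R = -0.38.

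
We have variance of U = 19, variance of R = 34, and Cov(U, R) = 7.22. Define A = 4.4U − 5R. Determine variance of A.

variance of A = a²·variance of U + b²·variance of R + 2ab·Cov(U, R) with a = 4.4, b = -5.
= 4.4²·19 + (-5)²·34 + 2·4.4·(-5)·7.22
= 367.84 + 850 + (-317.68) = 900.16.

variance of A = 900.16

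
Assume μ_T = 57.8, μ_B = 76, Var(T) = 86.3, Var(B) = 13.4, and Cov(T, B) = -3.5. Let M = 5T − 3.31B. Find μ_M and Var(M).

μ_M = 37.44, Var(M) = 2420.16174

μ_M = 5·μ_T + (-3.31)·μ_B = 5·57.8 + (-3.31)·76 = 37.44.
Var(M) = a²·Var(T) + b²·Var(B) + 2ab·Cov(T, B) with a = 5, b = -3.31.
= 5²·86.3 + (-3.31)²·13.4 + 2·5·(-3.31)·(-3.5)
= 2157.5 + 146.81174 + 115.85 = 2420.16174.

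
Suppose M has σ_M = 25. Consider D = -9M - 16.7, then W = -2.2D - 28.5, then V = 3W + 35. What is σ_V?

σ_D = |-9|·25 = 225.
σ_W = |-2.2|·225 = 495.
σ_V = |3|·495 = 1485.

σ_V = 1485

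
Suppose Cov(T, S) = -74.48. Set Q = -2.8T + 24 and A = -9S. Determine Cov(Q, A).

Cov(Q, A) = a·c·Cov(T, S) = (-2.8)·(-9)·(-74.48) = -1876.896. Additive constants drop out.

Cov(Q, A) = -1876.896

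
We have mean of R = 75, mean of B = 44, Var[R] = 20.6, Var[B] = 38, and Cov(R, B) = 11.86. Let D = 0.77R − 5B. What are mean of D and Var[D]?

mean of D = -162.25, Var[D] = 870.89174

mean of D = 0.77·mean of R + (-5)·mean of B = 0.77·75 + (-5)·44 = -162.25.
Var[D] = a²·Var[R] + b²·Var[B] + 2ab·Cov(R, B) with a = 0.77, b = -5.
= 0.77²·20.6 + (-5)²·38 + 2·0.77·(-5)·11.86
= 12.21374 + 950 + (-91.322) = 870.89174.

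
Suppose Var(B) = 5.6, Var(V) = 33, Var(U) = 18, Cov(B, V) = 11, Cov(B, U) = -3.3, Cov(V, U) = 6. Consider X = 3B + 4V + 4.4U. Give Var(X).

Var(X) = a²·Var(B) + b²·Var(V) + c²·Var(U) + 2ab·Cov(B, V) + 2ac·Cov(B, U) + 2bc·Cov(V, U), with a = 3, b = 4, c = 4.4.
= 50.4 + 528 + 348.48 + 264 + (-87.12) + 211.2
= 1314.96.

Var(X) = 1314.96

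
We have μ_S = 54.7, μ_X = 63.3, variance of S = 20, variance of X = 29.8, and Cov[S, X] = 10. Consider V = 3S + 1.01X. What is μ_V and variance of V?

μ_V = 3·μ_S + 1.01·μ_X = 3·54.7 + 1.01·63.3 = 228.033.
variance of V = a²·variance of S + b²·variance of X + 2ab·Cov[S, X] with a = 3, b = 1.01.
= 3²·20 + 1.01²·29.8 + 2·3·1.01·10
= 180 + 30.39898 + 60.6 = 270.99898.

μ_V = 228.033, variance of V = 270.99898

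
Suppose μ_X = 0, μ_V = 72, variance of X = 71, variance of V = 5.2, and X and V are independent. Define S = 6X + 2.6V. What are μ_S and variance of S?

μ_S = 187.2, variance of S = 2591.152

μ_S = 6·μ_X + 2.6·μ_V = 6·0 + 2.6·72 = 187.2.
variance of S = a²·variance of X + b²·variance of V + 2ab·Cov[X, V] with a = 6, b = 2.6.
Independence gives Cov[X, V] = 0.
= 6²·71 + 2.6²·5.2 + 2·6·2.6·0
= 2556 + 35.152 + 0 = 2591.152.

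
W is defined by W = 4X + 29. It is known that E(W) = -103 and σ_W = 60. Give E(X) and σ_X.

E(X) = -33, σ_X = 15

From W = 4X + 29: E(W) = a·E(X) + b, so E(X) = (E(W) − b)/a = (-103 − 29)/4 = -33.
σ_W = |a|·σ_X, so σ_X = 60/|4| = 15.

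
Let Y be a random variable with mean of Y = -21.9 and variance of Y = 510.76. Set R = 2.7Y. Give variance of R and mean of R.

R = 2.7Y is linear with a = 2.7, b = 0.
variance of R = a²·variance of Y = 2.7²·510.76 = 3723.4404.
mean of R = a·mean of Y + b = 2.7·(-21.9) = -59.13.

variance of R = 3723.4404, mean of R = -59.13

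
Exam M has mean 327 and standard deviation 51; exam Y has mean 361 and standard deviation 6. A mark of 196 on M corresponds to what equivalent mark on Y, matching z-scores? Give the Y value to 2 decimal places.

Y = 345.59

z = (196 − 327)/51 ≈ -2.5686.
Y = 361 + z·6 = 361 + (196 − 327)·6/51 ≈ 345.59.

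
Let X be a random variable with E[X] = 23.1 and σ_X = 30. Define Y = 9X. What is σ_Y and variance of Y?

Y = 9X is linear with a = 9, b = 0.
σ_Y = |a|·σ_X = |9|·30 = 270.
variance of X = 30² = 900.
variance of Y = a²·variance of X = 9²·900 = 72900.

σ_Y = 270, variance of Y = 72900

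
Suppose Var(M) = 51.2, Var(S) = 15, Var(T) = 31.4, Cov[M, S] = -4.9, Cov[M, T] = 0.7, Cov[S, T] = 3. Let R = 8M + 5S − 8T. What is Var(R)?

Var(R) = a²·Var(M) + b²·Var(S) + c²·Var(T) + 2ab·Cov[M, S] + 2ac·Cov[M, T] + 2bc·Cov[S, T], with a = 8, b = 5, c = -8.
= 3276.8 + 375 + 2009.6 + (-392) + (-89.6) + (-240)
= 4939.8.

Var(R) = 4939.8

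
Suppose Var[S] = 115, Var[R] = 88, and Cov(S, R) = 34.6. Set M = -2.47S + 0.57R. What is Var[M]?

Var[M] = 632.76802

Var[M] = a²·Var[S] + b²·Var[R] + 2ab·Cov(S, R) with a = -2.47, b = 0.57.
= (-2.47)²·115 + 0.57²·88 + 2·(-2.47)·0.57·34.6
= 701.6035 + 28.5912 + (-97.42668) = 632.76802.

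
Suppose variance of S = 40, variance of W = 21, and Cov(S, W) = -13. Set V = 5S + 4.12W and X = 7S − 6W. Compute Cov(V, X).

By bilinearity, Cov(V, X) = ac·variance of S + bd·variance of W + (ad+bc)·Cov(S, W), with a=5, b=4.12, c=7, d=-6.
ac·variance of S = 5·7·40 = 1400
bd·variance of W = 4.12·(-6)·21 = -519.12
(ad+bc)·Cov(S, W) = (-1.16)·(-13) = 15.08
Cov(V, X) = 1400 + (-519.12) + 15.08 = 895.96.

Cov(V, X) = 895.96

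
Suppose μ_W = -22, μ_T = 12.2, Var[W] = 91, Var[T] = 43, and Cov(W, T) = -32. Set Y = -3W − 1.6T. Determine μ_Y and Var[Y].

μ_Y = 46.48, Var[Y] = 621.88

μ_Y = (-3)·μ_W + (-1.6)·μ_T = (-3)·(-22) + (-1.6)·12.2 = 46.48.
Var[Y] = a²·Var[W] + b²·Var[T] + 2ab·Cov(W, T) with a = -3, b = -1.6.
= (-3)²·91 + (-1.6)²·43 + 2·(-3)·(-1.6)·(-32)
= 819 + 110.08 + (-307.2) = 621.88.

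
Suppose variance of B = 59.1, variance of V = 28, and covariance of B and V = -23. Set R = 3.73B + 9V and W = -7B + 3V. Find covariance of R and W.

covariance of R and W = 404.529

By bilinearity, covariance of R and W = ac·variance of B + bd·variance of V + (ad+bc)·covariance of B and V, with a=3.73, b=9, c=-7, d=3.
ac·variance of B = 3.73·(-7)·59.1 = -1543.101
bd·variance of V = 9·3·28 = 756
(ad+bc)·covariance of B and V = (-51.81)·(-23) = 1191.63
covariance of R and W = -1543.101 + 756 + 1191.63 = 404.529.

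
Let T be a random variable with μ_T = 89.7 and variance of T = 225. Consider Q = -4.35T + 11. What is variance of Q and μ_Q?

Q = -4.35T + 11 is linear with a = -4.35, b = 11.
variance of Q = a²·variance of T = (-4.35)²·225 = 4257.5625 (the additive constant 11 does not affect variance).
μ_Q = a·μ_T + b = (-4.35)·89.7 + 11 = -379.195.

variance of Q = 4257.5625, μ_Q = -379.195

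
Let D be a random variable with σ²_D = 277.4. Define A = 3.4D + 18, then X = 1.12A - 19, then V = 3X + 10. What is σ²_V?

σ²_A = 3.4²·277.4 = 3206.744.
σ²_X = 1.12²·3206.744 = 4022.5396736.
σ²_V = 3²·4022.5396736 = 36202.8570624.

σ²_V = 36202.8570624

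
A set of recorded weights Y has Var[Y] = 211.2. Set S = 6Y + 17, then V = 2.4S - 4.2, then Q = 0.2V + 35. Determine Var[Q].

Var[S] = 6²·211.2 = 7603.2.
Var[V] = 2.4²·7603.2 = 43794.432.
Var[Q] = 0.2²·43794.432 = 1751.77728.

Var[Q] = 1751.77728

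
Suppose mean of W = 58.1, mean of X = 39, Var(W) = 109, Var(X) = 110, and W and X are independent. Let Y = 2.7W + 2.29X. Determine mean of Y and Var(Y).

mean of Y = 246.18, Var(Y) = 1371.461

mean of Y = 2.7·mean of W + 2.29·mean of X = 2.7·58.1 + 2.29·39 = 246.18.
Var(Y) = a²·Var(W) + b²·Var(X) + 2ab·Cov[W, X] with a = 2.7, b = 2.29.
Independence gives Cov[W, X] = 0.
= 2.7²·109 + 2.29²·110 + 2·2.7·2.29·0
= 794.61 + 576.851 + 0 = 1371.461.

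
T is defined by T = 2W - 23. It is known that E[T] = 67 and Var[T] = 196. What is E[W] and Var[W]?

E[W] = 45, Var[W] = 49

From T = 2W - 23: E[T] = a·E[W] + b, so E[W] = (E[T] − b)/a = (67 − (-23))/2 = 45.
Var[T] = a²·Var[W], so Var[W] = 196/2² = 49.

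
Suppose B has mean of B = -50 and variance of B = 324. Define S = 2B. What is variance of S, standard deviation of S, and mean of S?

variance of S = 1296, standard deviation of S = 36, mean of S = -100

S = 2B is linear with a = 2, b = 0.
variance of S = a²·variance of B = 2²·324 = 1296.
standard deviation of B = √324 = 18.
standard deviation of S = |a|·standard deviation of B = |2|·18 = 36.
mean of S = a·mean of B + b = 2·(-50) = -100.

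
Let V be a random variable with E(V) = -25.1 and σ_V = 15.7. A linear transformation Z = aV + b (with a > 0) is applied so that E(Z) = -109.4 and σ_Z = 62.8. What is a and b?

a = 4, b = -9

σ_Z = a·σ_V (a > 0), so a = 62.8/15.7 = 4.
E(Z) = a·E(V) + b, so b = -109.4 − 4·(-25.1) = -9.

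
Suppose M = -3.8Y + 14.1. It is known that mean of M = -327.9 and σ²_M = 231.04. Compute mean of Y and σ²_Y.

mean of Y = 90, σ²_Y = 16

From M = -3.8Y + 14.1: mean of M = a·mean of Y + b, so mean of Y = (mean of M − b)/a = (-327.9 − 14.1)/(-3.8) = 90.
σ²_M = a²·σ²_Y, so σ²_Y = 231.04/(-3.8)² = 16.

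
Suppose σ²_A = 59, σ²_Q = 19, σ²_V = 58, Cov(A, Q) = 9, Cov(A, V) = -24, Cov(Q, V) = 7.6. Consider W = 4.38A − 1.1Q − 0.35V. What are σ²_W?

σ²_W = a²·σ²_A + b²·σ²_Q + c²·σ²_V + 2ab·Cov(A, Q) + 2ac·Cov(A, V) + 2bc·Cov(Q, V), with a = 4.38, b = -1.1, c = -0.35.
= 1131.8796 + 22.99 + 7.105 + (-86.724) + 73.584 + 5.852
= 1154.6866.

σ²_W = 1154.6866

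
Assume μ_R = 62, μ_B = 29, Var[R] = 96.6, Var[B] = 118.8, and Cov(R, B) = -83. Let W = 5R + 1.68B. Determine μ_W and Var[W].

μ_W = 5·μ_R + 1.68·μ_B = 5·62 + 1.68·29 = 358.72.
Var[W] = a²·Var[R] + b²·Var[B] + 2ab·Cov(R, B) with a = 5, b = 1.68.
= 5²·96.6 + 1.68²·118.8 + 2·5·1.68·(-83)
= 2415 + 335.30112 + (-1394.4) = 1355.90112.

μ_W = 358.72, Var[W] = 1355.90112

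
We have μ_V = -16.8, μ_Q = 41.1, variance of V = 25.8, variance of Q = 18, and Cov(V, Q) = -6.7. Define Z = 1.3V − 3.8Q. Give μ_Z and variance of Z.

μ_Z = -178.02, variance of Z = 369.718

μ_Z = 1.3·μ_V + (-3.8)·μ_Q = 1.3·(-16.8) + (-3.8)·41.1 = -178.02.
variance of Z = a²·variance of V + b²·variance of Q + 2ab·Cov(V, Q) with a = 1.3, b = -3.8.
= 1.3²·25.8 + (-3.8)²·18 + 2·1.3·(-3.8)·(-6.7)
= 43.602 + 259.92 + 66.196 = 369.718.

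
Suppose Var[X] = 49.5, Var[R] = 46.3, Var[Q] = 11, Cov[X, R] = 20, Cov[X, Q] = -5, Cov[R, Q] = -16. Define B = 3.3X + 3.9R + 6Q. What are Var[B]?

Var[B] = 1207.278

Var[B] = a²·Var[X] + b²·Var[R] + c²·Var[Q] + 2ab·Cov[X, R] + 2ac·Cov[X, Q] + 2bc·Cov[R, Q], with a = 3.3, b = 3.9, c = 6.
= 539.055 + 704.223 + 396 + 514.8 + (-198) + (-748.8)
= 1207.278.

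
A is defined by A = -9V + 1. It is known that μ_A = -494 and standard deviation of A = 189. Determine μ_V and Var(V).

μ_V = 55, Var(V) = 441

From A = -9V + 1: μ_A = a·μ_V + b, so μ_V = (μ_A − b)/a = (-494 − 1)/(-9) = 55.
Var(A) = 189² = 35721.
Var(A) = a²·Var(V), so Var(V) = 35721/(-9)² = 441.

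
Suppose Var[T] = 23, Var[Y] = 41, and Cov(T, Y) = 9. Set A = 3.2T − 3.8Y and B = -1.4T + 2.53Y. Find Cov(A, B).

By bilinearity, Cov(A, B) = ac·Var[T] + bd·Var[Y] + (ad+bc)·Cov(T, Y), with a=3.2, b=-3.8, c=-1.4, d=2.53.
ac·Var[T] = 3.2·(-1.4)·23 = -103.04
bd·Var[Y] = (-3.8)·2.53·41 = -394.174
(ad+bc)·Cov(T, Y) = (13.416)·9 = 120.744
Cov(A, B) = -103.04 + (-394.174) + 120.744 = -376.47.

Cov(A, B) = -376.47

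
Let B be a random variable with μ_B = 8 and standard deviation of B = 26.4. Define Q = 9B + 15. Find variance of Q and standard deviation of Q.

variance of Q = 56453.76, standard deviation of Q = 237.6

Q = 9B + 15 is linear with a = 9, b = 15.
variance of B = 26.4² = 696.96.
variance of Q = a²·variance of B = 9²·696.96 = 56453.76 (the additive constant 15 does not affect variance).
standard deviation of Q = |a|·standard deviation of B = |9|·26.4 = 237.6.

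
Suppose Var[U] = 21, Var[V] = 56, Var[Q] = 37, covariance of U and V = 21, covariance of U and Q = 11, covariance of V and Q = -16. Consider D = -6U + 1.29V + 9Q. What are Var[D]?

Var[D] = 1961.5896

Var[D] = a²·Var[U] + b²·Var[V] + c²·Var[Q] + 2ab·covariance of U and V + 2ac·covariance of U and Q + 2bc·covariance of V and Q, with a = -6, b = 1.29, c = 9.
= 756 + 93.1896 + 2997 + (-325.08) + (-1188) + (-371.52)
= 1961.5896.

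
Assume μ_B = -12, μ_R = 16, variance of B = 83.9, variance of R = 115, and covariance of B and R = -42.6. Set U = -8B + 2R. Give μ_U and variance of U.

μ_U = (-8)·μ_B + 2·μ_R = (-8)·(-12) + 2·16 = 128.
variance of U = a²·variance of B + b²·variance of R + 2ab·covariance of B and R with a = -8, b = 2.
= (-8)²·83.9 + 2²·115 + 2·(-8)·2·(-42.6)
= 5369.6 + 460 + 1363.2 = 7192.8.

μ_U = 128, variance of U = 7192.8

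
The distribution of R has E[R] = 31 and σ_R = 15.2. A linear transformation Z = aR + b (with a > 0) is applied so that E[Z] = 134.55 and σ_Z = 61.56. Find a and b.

σ_Z = a·σ_R (a > 0), so a = 61.56/15.2 = 4.05.
E[Z] = a·E[R] + b, so b = 134.55 − 4.05·31 = 9.

a = 4.05, b = 9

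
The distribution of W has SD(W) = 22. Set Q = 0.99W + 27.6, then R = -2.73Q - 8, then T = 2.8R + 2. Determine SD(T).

SD(T) = 166.48632

SD(Q) = |0.99|·22 = 21.78.
SD(R) = |-2.73|·21.78 = 59.4594.
SD(T) = |2.8|·59.4594 = 166.48632.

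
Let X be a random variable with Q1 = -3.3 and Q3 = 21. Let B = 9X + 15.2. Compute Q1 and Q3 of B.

Q1(B) = -14.5, Q3(B) = 204.2

a = 9 > 0: Q1(B) = a·Q1(X)+b = -14.5, Q3(B) = a·Q3(X)+b = 204.2.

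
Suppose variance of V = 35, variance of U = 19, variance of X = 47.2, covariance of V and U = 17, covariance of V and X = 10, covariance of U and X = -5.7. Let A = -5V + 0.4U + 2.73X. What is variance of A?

variance of A = a²·variance of V + b²·variance of U + c²·variance of X + 2ab·covariance of V and U + 2ac·covariance of V and X + 2bc·covariance of U and X, with a = -5, b = 0.4, c = 2.73.
= 875 + 3.04 + 351.77688 + (-68) + (-273) + (-12.4488)
= 876.36808.

variance of A = 876.36808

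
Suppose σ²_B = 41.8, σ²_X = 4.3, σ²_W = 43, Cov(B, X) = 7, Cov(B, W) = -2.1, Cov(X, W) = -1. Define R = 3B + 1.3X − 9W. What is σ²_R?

σ²_R = 4057.867

σ²_R = a²·σ²_B + b²·σ²_X + c²·σ²_W + 2ab·Cov(B, X) + 2ac·Cov(B, W) + 2bc·Cov(X, W), with a = 3, b = 1.3, c = -9.
= 376.2 + 7.267 + 3483 + 54.6 + 113.4 + 23.4
= 4057.867.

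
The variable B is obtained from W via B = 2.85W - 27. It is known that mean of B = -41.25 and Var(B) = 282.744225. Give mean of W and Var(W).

mean of W = -5, Var(W) = 34.81

From B = 2.85W - 27: mean of B = a·mean of W + b, so mean of W = (mean of B − b)/a = (-41.25 − (-27))/2.85 = -5.
Var(B) = a²·Var(W), so Var(W) = 282.744225/2.85² = 34.81.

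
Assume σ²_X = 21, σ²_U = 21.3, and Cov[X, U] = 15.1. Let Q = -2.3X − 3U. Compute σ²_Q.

σ²_Q = a²·σ²_X + b²·σ²_U + 2ab·Cov[X, U] with a = -2.3, b = -3.
= (-2.3)²·21 + (-3)²·21.3 + 2·(-2.3)·(-3)·15.1
= 111.09 + 191.7 + 208.38 = 511.17.

σ²_Q = 511.17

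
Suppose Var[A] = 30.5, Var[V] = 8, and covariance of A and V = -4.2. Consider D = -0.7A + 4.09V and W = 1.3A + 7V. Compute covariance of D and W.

By bilinearity, covariance of D and W = ac·Var[A] + bd·Var[V] + (ad+bc)·covariance of A and V, with a=-0.7, b=4.09, c=1.3, d=7.
ac·Var[A] = (-0.7)·1.3·30.5 = -27.755
bd·Var[V] = 4.09·7·8 = 229.04
(ad+bc)·covariance of A and V = (0.417)·(-4.2) = -1.7514
covariance of D and W = -27.755 + 229.04 + (-1.7514) = 199.5336.

covariance of D and W = 199.5336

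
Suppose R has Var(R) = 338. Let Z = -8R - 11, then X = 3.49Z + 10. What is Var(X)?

Var(Z) = (-8)²·338 = 21632.
Var(X) = 3.49²·21632 = 263479.9232.

Var(X) = 263479.9232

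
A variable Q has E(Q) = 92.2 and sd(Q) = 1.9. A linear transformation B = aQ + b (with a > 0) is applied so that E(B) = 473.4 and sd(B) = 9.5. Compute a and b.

sd(B) = a·sd(Q) (a > 0), so a = 9.5/1.9 = 5.
E(B) = a·E(Q) + b, so b = 473.4 − 5·92.2 = 12.4.

a = 5, b = 12.4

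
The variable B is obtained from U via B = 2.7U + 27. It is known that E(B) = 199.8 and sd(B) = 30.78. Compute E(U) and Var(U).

E(U) = 64, Var(U) = 129.96

From B = 2.7U + 27: E(B) = a·E(U) + b, so E(U) = (E(B) − b)/a = (199.8 − 27)/2.7 = 64.
Var(B) = 30.78² = 947.4084.
Var(B) = a²·Var(U), so Var(U) = 947.4084/2.7² = 129.96.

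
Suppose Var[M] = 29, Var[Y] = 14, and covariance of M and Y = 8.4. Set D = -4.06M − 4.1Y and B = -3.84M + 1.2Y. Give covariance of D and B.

covariance of D and B = 474.5664

By bilinearity, covariance of D and B = ac·Var[M] + bd·Var[Y] + (ad+bc)·covariance of M and Y, with a=-4.06, b=-4.1, c=-3.84, d=1.2.
ac·Var[M] = (-4.06)·(-3.84)·29 = 452.1216
bd·Var[Y] = (-4.1)·1.2·14 = -68.88
(ad+bc)·covariance of M and Y = (10.872)·8.4 = 91.3248
covariance of D and B = 452.1216 + (-68.88) + 91.3248 = 474.5664.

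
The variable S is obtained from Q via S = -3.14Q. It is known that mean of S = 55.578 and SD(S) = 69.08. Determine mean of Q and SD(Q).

From S = -3.14Q: mean of S = a·mean of Q + b, so mean of Q = (mean of S − b)/a = (55.578 − 0)/(-3.14) = -17.7.
SD(S) = |a|·SD(Q), so SD(Q) = 69.08/|-3.14| = 22.

mean of Q = -17.7, SD(Q) = 22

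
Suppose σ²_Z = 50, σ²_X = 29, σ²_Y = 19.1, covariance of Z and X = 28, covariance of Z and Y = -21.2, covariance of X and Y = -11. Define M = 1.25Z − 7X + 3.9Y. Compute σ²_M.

σ²_M = a²·σ²_Z + b²·σ²_X + c²·σ²_Y + 2ab·covariance of Z and X + 2ac·covariance of Z and Y + 2bc·covariance of X and Y, with a = 1.25, b = -7, c = 3.9.
= 78.125 + 1421 + 290.511 + (-490) + (-206.7) + 600.6
= 1693.536.

σ²_M = 1693.536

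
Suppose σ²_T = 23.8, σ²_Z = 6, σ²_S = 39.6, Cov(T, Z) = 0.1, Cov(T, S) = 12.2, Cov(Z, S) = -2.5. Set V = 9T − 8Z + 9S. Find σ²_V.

σ²_V = a²·σ²_T + b²·σ²_Z + c²·σ²_S + 2ab·Cov(T, Z) + 2ac·Cov(T, S) + 2bc·Cov(Z, S), with a = 9, b = -8, c = 9.
= 1927.8 + 384 + 3207.6 + (-14.4) + 1976.4 + 360
= 7841.4.

σ²_V = 7841.4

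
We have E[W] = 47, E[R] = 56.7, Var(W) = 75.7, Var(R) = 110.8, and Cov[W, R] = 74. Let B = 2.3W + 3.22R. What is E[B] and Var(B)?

E[B] = 290.674, Var(B) = 2645.35972

E[B] = 2.3·E[W] + 3.22·E[R] = 2.3·47 + 3.22·56.7 = 290.674.
Var(B) = a²·Var(W) + b²·Var(R) + 2ab·Cov[W, R] with a = 2.3, b = 3.22.
= 2.3²·75.7 + 3.22²·110.8 + 2·2.3·3.22·74
= 400.453 + 1148.81872 + 1096.088 = 2645.35972.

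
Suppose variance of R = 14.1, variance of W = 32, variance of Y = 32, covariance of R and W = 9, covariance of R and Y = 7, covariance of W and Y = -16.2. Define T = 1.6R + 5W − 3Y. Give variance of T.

variance of T = a²·variance of R + b²·variance of W + c²·variance of Y + 2ab·covariance of R and W + 2ac·covariance of R and Y + 2bc·covariance of W and Y, with a = 1.6, b = 5, c = -3.
= 36.096 + 800 + 288 + 144 + (-67.2) + 486
= 1686.896.

variance of T = 1686.896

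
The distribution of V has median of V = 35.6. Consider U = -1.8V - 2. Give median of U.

median of U = -66.08

A linear map preserves order up to sign, so median of U = a·median of V + b = (-1.8)·35.6 + (-2) = -66.08.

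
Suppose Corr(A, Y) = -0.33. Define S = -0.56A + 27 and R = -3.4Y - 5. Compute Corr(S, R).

Corr(S, R) = -0.33

Linear rescalings preserve correlation up to sign; here the slopes -0.56 and -3.4 have the same sign, so Corr(S, R) = Corr(A, Y) = -0.33.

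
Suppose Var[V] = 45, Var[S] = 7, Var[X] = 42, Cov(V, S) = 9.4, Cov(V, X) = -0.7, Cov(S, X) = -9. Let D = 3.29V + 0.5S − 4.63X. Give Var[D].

Var[D] = 1483.10608

Var[D] = a²·Var[V] + b²·Var[S] + c²·Var[X] + 2ab·Cov(V, S) + 2ac·Cov(V, X) + 2bc·Cov(S, X), with a = 3.29, b = 0.5, c = -4.63.
= 487.0845 + 1.75 + 900.3498 + 30.926 + 21.32578 + 41.67
= 1483.10608.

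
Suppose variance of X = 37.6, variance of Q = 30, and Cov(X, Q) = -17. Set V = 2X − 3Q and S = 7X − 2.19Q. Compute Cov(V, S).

By bilinearity, Cov(V, S) = ac·variance of X + bd·variance of Q + (ad+bc)·Cov(X, Q), with a=2, b=-3, c=7, d=-2.19.
ac·variance of X = 2·7·37.6 = 526.4
bd·variance of Q = (-3)·(-2.19)·30 = 197.1
(ad+bc)·Cov(X, Q) = (-25.38)·(-17) = 431.46
Cov(V, S) = 526.4 + 197.1 + 431.46 = 1154.96.

Cov(V, S) = 1154.96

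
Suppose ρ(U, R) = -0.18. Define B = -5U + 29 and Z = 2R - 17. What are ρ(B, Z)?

ρ(B, Z) = 0.18

Linear rescalings preserve |correlation|; the slopes -5 and 2 have opposite signs, so the correlation flips sign: ρ(B, Z) = −ρ(U, R) = 0.18.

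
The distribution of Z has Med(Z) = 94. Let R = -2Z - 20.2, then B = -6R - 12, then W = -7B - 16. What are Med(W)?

Med(W) = -8676.4

Med(R) = (-2)·94 + (-20.2) = -208.2.
Med(B) = (-6)·(-208.2) + (-12) = 1237.2.
Med(W) = (-7)·1237.2 + (-16) = -8676.4.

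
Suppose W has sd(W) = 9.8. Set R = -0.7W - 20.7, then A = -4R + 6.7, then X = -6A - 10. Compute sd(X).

sd(R) = |-0.7|·9.8 = 6.86.
sd(A) = |-4|·6.86 = 27.44.
sd(X) = |-6|·27.44 = 164.64.

sd(X) = 164.64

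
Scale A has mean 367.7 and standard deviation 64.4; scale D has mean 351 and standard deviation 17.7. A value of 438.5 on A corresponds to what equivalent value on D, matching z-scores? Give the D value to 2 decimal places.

z = (438.5 − 367.7)/64.4 ≈ 1.0994.
D = 351 + z·17.7 = 351 + (438.5 − 367.7)·17.7/64.4 ≈ 370.46.

D = 370.46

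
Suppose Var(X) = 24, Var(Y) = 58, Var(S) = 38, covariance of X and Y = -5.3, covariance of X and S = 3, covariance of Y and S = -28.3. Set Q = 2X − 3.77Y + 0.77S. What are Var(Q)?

Var(Q) = 1196.34654

Var(Q) = a²·Var(X) + b²·Var(Y) + c²·Var(S) + 2ab·covariance of X and Y + 2ac·covariance of X and S + 2bc·covariance of Y and S, with a = 2, b = -3.77, c = 0.77.
= 96 + 824.3482 + 22.5302 + 79.924 + 9.24 + 164.30414
= 1196.34654.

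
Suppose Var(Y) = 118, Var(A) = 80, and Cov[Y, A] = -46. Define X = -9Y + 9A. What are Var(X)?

Var(X) = 23490

Var(X) = a²·Var(Y) + b²·Var(A) + 2ab·Cov[Y, A] with a = -9, b = 9.
= (-9)²·118 + 9²·80 + 2·(-9)·9·(-46)
= 9558 + 6480 + 7452 = 23490.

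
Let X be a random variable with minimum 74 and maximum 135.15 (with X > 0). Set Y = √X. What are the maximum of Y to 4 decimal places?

max(Y) = 11.6254

√X is increasing on this domain, so max(Y) comes from max(X) = 135.15: max(Y) = √(135.15) ≈ 11.6254.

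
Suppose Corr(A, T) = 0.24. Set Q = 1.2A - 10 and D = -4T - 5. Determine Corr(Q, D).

Linear rescalings preserve |correlation|; the slopes 1.2 and -4 have opposite signs, so the correlation flips sign: Corr(Q, D) = −Corr(A, T) = -0.24.

Corr(Q, D) = -0.24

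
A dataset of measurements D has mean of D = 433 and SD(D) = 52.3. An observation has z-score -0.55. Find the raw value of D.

D = mean of D + z·SD(D) = 433 + (-0.55)·52.3 = 404.235.

D = 404.235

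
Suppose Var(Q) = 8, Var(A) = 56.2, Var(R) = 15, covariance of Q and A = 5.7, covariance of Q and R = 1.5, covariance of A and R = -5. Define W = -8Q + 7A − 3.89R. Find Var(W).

Var(W) = 3220.0415

Var(W) = a²·Var(Q) + b²·Var(A) + c²·Var(R) + 2ab·covariance of Q and A + 2ac·covariance of Q and R + 2bc·covariance of A and R, with a = -8, b = 7, c = -3.89.
= 512 + 2753.8 + 226.9815 + (-638.4) + 93.36 + 272.3
= 3220.0415.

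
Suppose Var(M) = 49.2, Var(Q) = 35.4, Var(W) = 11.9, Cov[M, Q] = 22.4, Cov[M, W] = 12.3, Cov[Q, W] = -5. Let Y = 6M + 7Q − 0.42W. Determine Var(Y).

Var(Y) = a²·Var(M) + b²·Var(Q) + c²·Var(W) + 2ab·Cov[M, Q] + 2ac·Cov[M, W] + 2bc·Cov[Q, W], with a = 6, b = 7, c = -0.42.
= 1771.2 + 1734.6 + 2.09916 + 1881.6 + (-61.992) + 29.4
= 5356.90716.

Var(Y) = 5356.90716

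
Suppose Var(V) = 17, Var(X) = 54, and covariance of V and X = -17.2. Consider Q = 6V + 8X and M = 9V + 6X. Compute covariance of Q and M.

By bilinearity, covariance of Q and M = ac·Var(V) + bd·Var(X) + (ad+bc)·covariance of V and X, with a=6, b=8, c=9, d=6.
ac·Var(V) = 6·9·17 = 918
bd·Var(X) = 8·6·54 = 2592
(ad+bc)·covariance of V and X = (108)·(-17.2) = -1857.6
covariance of Q and M = 918 + 2592 + (-1857.6) = 1652.4.

covariance of Q and M = 1652.4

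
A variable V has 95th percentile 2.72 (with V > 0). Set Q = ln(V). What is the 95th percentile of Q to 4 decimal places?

95th percentile of Q = 1.0006

ln(V) is increasing, so P_{95}(Q) = g(P_{95}(V)) ≈ 1.0006.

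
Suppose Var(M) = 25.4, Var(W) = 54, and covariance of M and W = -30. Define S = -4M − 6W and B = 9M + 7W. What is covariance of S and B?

By bilinearity, covariance of S and B = ac·Var(M) + bd·Var(W) + (ad+bc)·covariance of M and W, with a=-4, b=-6, c=9, d=7.
ac·Var(M) = (-4)·9·25.4 = -914.4
bd·Var(W) = (-6)·7·54 = -2268
(ad+bc)·covariance of M and W = (-82)·(-30) = 2460
covariance of S and B = -914.4 + (-2268) + 2460 = -722.4.

covariance of S and B = -722.4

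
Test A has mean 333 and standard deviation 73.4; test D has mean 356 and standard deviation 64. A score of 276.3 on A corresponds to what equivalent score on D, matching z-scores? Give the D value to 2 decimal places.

D = 306.56

z = (276.3 − 333)/73.4 ≈ -0.7725.
D = 356 + z·64 = 356 + (276.3 − 333)·64/73.4 ≈ 306.56.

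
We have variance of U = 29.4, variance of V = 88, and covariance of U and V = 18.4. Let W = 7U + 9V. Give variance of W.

variance of W = a²·variance of U + b²·variance of V + 2ab·covariance of U and V with a = 7, b = 9.
= 7²·29.4 + 9²·88 + 2·7·9·18.4
= 1440.6 + 7128 + 2318.4 = 10887.

variance of W = 10887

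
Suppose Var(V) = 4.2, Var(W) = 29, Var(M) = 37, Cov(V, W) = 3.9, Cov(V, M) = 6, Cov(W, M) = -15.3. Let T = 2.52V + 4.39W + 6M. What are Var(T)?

Var(T) = a²·Var(V) + b²·Var(W) + c²·Var(M) + 2ab·Cov(V, W) + 2ac·Cov(V, M) + 2bc·Cov(W, M), with a = 2.52, b = 4.39, c = 6.
= 26.67168 + 558.8909 + 1332 + 86.28984 + 181.44 + (-806.004)
= 1379.28842.

Var(T) = 1379.28842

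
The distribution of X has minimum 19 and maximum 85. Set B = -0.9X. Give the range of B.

Range of X = 85 − 19 = 66.
Range(B) = |a|·Range(X) = |-0.9|·66 = 59.4.

Range(B) = 59.4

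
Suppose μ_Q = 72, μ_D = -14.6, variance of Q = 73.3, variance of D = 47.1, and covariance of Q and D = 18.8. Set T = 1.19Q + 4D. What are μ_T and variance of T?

μ_T = 27.28, variance of T = 1036.37613

μ_T = 1.19·μ_Q + 4·μ_D = 1.19·72 + 4·(-14.6) = 27.28.
variance of T = a²·variance of Q + b²·variance of D + 2ab·covariance of Q and D with a = 1.19, b = 4.
= 1.19²·73.3 + 4²·47.1 + 2·1.19·4·18.8
= 103.80013 + 753.6 + 178.976 = 1036.37613.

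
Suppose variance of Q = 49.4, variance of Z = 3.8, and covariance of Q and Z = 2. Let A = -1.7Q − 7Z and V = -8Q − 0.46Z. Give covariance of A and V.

By bilinearity, covariance of A and V = ac·variance of Q + bd·variance of Z + (ad+bc)·covariance of Q and Z, with a=-1.7, b=-7, c=-8, d=-0.46.
ac·variance of Q = (-1.7)·(-8)·49.4 = 671.84
bd·variance of Z = (-7)·(-0.46)·3.8 = 12.236
(ad+bc)·covariance of Q and Z = (56.782)·2 = 113.564
covariance of A and V = 671.84 + 12.236 + 113.564 = 797.64.

covariance of A and V = 797.64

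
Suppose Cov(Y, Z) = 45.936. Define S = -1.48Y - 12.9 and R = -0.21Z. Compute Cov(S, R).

Cov(S, R) = a·c·Cov(Y, Z) = (-1.48)·(-0.21)·45.936 = 14.2769088. Additive constants drop out.

Cov(S, R) = 14.2769088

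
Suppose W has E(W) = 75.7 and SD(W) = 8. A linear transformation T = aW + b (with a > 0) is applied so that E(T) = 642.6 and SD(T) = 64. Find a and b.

SD(T) = a·SD(W) (a > 0), so a = 64/8 = 8.
E(T) = a·E(W) + b, so b = 642.6 − 8·75.7 = 37.

a = 8, b = 37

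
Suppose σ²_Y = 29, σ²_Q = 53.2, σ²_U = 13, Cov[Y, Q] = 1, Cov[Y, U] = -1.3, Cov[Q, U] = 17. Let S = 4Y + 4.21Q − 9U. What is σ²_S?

σ²_S = a²·σ²_Y + b²·σ²_Q + c²·σ²_U + 2ab·Cov[Y, Q] + 2ac·Cov[Y, U] + 2bc·Cov[Q, U], with a = 4, b = 4.21, c = -9.
= 464 + 942.92212 + 1053 + 33.68 + 93.6 + (-1288.26)
= 1298.94212.

σ²_S = 1298.94212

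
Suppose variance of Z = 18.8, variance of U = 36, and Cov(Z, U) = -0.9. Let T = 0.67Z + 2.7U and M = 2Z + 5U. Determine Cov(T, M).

By bilinearity, Cov(T, M) = ac·variance of Z + bd·variance of U + (ad+bc)·Cov(Z, U), with a=0.67, b=2.7, c=2, d=5.
ac·variance of Z = 0.67·2·18.8 = 25.192
bd·variance of U = 2.7·5·36 = 486
(ad+bc)·Cov(Z, U) = (8.75)·(-0.9) = -7.875
Cov(T, M) = 25.192 + 486 + (-7.875) = 503.317.

Cov(T, M) = 503.317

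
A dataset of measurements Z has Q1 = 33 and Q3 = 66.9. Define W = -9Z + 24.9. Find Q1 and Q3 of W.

a = -9 < 0 reverses order: Q1(W) comes from Q3(Z), Q3(W) from Q1(Z).
Q1(W) = (-9)·66.9 + 24.9 = -577.2; Q3(W) = (-9)·33 + 24.9 = -272.1.

Q1(W) = -577.2, Q3(W) = -272.1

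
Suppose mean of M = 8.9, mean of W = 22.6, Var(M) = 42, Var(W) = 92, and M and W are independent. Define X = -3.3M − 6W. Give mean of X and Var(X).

mean of X = (-3.3)·mean of M + (-6)·mean of W = (-3.3)·8.9 + (-6)·22.6 = -164.97.
Var(X) = a²·Var(M) + b²·Var(W) + 2ab·covariance of M and W with a = -3.3, b = -6.
Independence gives covariance of M and W = 0.
= (-3.3)²·42 + (-6)²·92 + 2·(-3.3)·(-6)·0
= 457.38 + 3312 + 0 = 3769.38.

mean of X = -164.97, Var(X) = 3769.38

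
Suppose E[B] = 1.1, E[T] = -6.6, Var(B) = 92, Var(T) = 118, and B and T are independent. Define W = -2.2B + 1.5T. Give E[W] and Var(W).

E[W] = -12.32, Var(W) = 710.78

E[W] = (-2.2)·E[B] + 1.5·E[T] = (-2.2)·1.1 + 1.5·(-6.6) = -12.32.
Var(W) = a²·Var(B) + b²·Var(T) + 2ab·Cov[B, T] with a = -2.2, b = 1.5.
Independence gives Cov[B, T] = 0.
= (-2.2)²·92 + 1.5²·118 + 2·(-2.2)·1.5·0
= 445.28 + 265.5 + 0 = 710.78.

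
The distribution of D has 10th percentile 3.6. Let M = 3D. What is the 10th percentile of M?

10th percentile of M = 10.8

Since a = 3 > 0 the transformation is increasing, so the 10th percentile of M = a·(P_{10} of D) + b = 3·3.6 = 10.8.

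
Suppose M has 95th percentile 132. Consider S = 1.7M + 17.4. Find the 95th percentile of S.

95th percentile of S = 241.8

Since a = 1.7 > 0 the transformation is increasing, so the 95th percentile of S = a·(P_{95} of M) + b = 1.7·132 + 17.4 = 241.8.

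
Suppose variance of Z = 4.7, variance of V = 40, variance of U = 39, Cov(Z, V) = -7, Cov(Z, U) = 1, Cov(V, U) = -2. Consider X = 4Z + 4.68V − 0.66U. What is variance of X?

variance of X = a²·variance of Z + b²·variance of V + c²·variance of U + 2ab·Cov(Z, V) + 2ac·Cov(Z, U) + 2bc·Cov(V, U), with a = 4, b = 4.68, c = -0.66.
= 75.2 + 876.096 + 16.9884 + (-262.08) + (-5.28) + 12.3552
= 713.2796.

variance of X = 713.2796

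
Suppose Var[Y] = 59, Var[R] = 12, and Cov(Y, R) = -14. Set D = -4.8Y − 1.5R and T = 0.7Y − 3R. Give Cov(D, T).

By bilinearity, Cov(D, T) = ac·Var[Y] + bd·Var[R] + (ad+bc)·Cov(Y, R), with a=-4.8, b=-1.5, c=0.7, d=-3.
ac·Var[Y] = (-4.8)·0.7·59 = -198.24
bd·Var[R] = (-1.5)·(-3)·12 = 54
(ad+bc)·Cov(Y, R) = (13.35)·(-14) = -186.9
Cov(D, T) = -198.24 + 54 + (-186.9) = -331.14.

Cov(D, T) = -331.14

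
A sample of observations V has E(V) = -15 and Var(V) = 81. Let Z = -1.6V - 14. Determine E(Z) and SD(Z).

E(Z) = 10, SD(Z) = 14.4

Z = -1.6V - 14 is linear with a = -1.6, b = -14.
E(Z) = a·E(V) + b = (-1.6)·(-15) + (-14) = 10.
SD(V) = √81 = 9.
SD(Z) = |a|·SD(V) = |-1.6|·9 = 14.4.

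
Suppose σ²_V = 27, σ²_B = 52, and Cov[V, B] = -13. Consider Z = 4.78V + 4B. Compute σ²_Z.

σ²_Z = 951.7868

σ²_Z = a²·σ²_V + b²·σ²_B + 2ab·Cov[V, B] with a = 4.78, b = 4.
= 4.78²·27 + 4²·52 + 2·4.78·4·(-13)
= 616.9068 + 832 + (-497.12) = 951.7868.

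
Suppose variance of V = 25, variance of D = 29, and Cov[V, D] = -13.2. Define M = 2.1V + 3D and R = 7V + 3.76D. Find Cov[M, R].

By bilinearity, Cov[M, R] = ac·variance of V + bd·variance of D + (ad+bc)·Cov[V, D], with a=2.1, b=3, c=7, d=3.76.
ac·variance of V = 2.1·7·25 = 367.5
bd·variance of D = 3·3.76·29 = 327.12
(ad+bc)·Cov[V, D] = (28.896)·(-13.2) = -381.4272
Cov[M, R] = 367.5 + 327.12 + (-381.4272) = 313.1928.

Cov[M, R] = 313.1928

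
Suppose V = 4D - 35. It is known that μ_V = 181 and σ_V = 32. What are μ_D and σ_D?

μ_D = 54, σ_D = 8

From V = 4D - 35: μ_V = a·μ_D + b, so μ_D = (μ_V − b)/a = (181 − (-35))/4 = 54.
σ_V = |a|·σ_D, so σ_D = 32/|4| = 8.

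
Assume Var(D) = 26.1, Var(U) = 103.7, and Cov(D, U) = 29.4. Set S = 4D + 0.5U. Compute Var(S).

Var(S) = 561.125

Var(S) = a²·Var(D) + b²·Var(U) + 2ab·Cov(D, U) with a = 4, b = 0.5.
= 4²·26.1 + 0.5²·103.7 + 2·4·0.5·29.4
= 417.6 + 25.925 + 117.6 = 561.125.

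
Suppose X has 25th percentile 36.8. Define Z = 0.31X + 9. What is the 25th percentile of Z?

25th percentile of Z = 20.408

Since a = 0.31 > 0 the transformation is increasing, so the 25th percentile of Z = a·(P_{25} of X) + b = 0.31·36.8 + 9 = 20.408.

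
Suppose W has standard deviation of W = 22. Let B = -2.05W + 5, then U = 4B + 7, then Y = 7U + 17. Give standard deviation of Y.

standard deviation of Y = 1262.8

standard deviation of B = |-2.05|·22 = 45.1.
standard deviation of U = |4|·45.1 = 180.4.
standard deviation of Y = |7|·180.4 = 1262.8.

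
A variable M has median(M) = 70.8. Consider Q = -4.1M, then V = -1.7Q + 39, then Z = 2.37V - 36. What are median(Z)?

median(Q) = (-4.1)·70.8 = -290.28.
median(V) = (-1.7)·(-290.28) + 39 = 532.476.
median(Z) = 2.37·532.476 + (-36) = 1225.96812.

median(Z) = 1225.96812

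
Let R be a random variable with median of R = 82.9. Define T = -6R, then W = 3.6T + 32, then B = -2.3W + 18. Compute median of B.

median of T = (-6)·82.9 = -497.4.
median of W = 3.6·(-497.4) + 32 = -1758.64.
median of B = (-2.3)·(-1758.64) + 18 = 4062.872.

median of B = 4062.872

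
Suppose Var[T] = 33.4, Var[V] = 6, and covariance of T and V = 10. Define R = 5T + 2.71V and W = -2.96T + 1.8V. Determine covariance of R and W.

By bilinearity, covariance of R and W = ac·Var[T] + bd·Var[V] + (ad+bc)·covariance of T and V, with a=5, b=2.71, c=-2.96, d=1.8.
ac·Var[T] = 5·(-2.96)·33.4 = -494.32
bd·Var[V] = 2.71·1.8·6 = 29.268
(ad+bc)·covariance of T and V = (0.9784)·10 = 9.784
covariance of R and W = -494.32 + 29.268 + 9.784 = -455.268.

covariance of R and W = -455.268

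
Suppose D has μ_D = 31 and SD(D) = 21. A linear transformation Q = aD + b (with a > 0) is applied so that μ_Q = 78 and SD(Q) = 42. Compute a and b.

SD(Q) = a·SD(D) (a > 0), so a = 42/21 = 2.
μ_Q = a·μ_D + b, so b = 78 − 2·31 = 16.

a = 2, b = 16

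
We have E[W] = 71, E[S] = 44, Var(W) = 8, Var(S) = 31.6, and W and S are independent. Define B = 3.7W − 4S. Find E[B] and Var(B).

E[B] = 86.7, Var(B) = 615.12

E[B] = 3.7·E[W] + (-4)·E[S] = 3.7·71 + (-4)·44 = 86.7.
Var(B) = a²·Var(W) + b²·Var(S) + 2ab·Cov[W, S] with a = 3.7, b = -4.
Independence gives Cov[W, S] = 0.
= 3.7²·8 + (-4)²·31.6 + 2·3.7·(-4)·0
= 109.52 + 505.6 + 0 = 615.12.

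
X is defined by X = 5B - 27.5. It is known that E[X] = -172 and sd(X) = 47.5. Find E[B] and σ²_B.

From X = 5B - 27.5: E[X] = a·E[B] + b, so E[B] = (E[X] − b)/a = (-172 − (-27.5))/5 = -28.9.
σ²_X = 47.5² = 2256.25.
σ²_X = a²·σ²_B, so σ²_B = 2256.25/5² = 90.25.

E[B] = -28.9, σ²_B = 90.25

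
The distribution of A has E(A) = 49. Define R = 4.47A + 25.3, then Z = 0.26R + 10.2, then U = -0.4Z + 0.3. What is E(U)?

E(R) = 4.47·49 + 25.3 = 244.33.
E(Z) = 0.26·244.33 + 10.2 = 73.7258.
E(U) = (-0.4)·73.7258 + 0.3 = -29.19032.

E(U) = -29.19032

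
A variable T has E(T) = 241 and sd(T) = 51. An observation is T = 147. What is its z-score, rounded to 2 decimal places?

z = (T − E(T)) / sd(T) = (147 − 241) / 51 ≈ -1.84.

z = -1.84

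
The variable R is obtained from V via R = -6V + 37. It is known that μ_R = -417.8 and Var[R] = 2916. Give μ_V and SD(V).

μ_V = 75.8, SD(V) = 9

From R = -6V + 37: μ_R = a·μ_V + b, so μ_V = (μ_R − b)/a = (-417.8 − 37)/(-6) = 75.8.
SD(R) = √2916 = 54.
SD(R) = |a|·SD(V), so SD(V) = 54/|-6| = 9.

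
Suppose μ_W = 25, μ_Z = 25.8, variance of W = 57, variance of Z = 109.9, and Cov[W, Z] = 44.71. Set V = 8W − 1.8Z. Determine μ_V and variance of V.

μ_V = 153.56, variance of V = 2716.428

μ_V = 8·μ_W + (-1.8)·μ_Z = 8·25 + (-1.8)·25.8 = 153.56.
variance of V = a²·variance of W + b²·variance of Z + 2ab·Cov[W, Z] with a = 8, b = -1.8.
= 8²·57 + (-1.8)²·109.9 + 2·8·(-1.8)·44.71
= 3648 + 356.076 + (-1287.648) = 2716.428.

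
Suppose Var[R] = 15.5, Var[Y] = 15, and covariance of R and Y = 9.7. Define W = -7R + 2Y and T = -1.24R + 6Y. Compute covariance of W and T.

covariance of W and T = -116.916

By bilinearity, covariance of W and T = ac·Var[R] + bd·Var[Y] + (ad+bc)·covariance of R and Y, with a=-7, b=2, c=-1.24, d=6.
ac·Var[R] = (-7)·(-1.24)·15.5 = 134.54
bd·Var[Y] = 2·6·15 = 180
(ad+bc)·covariance of R and Y = (-44.48)·9.7 = -431.456
covariance of W and T = 134.54 + 180 + (-431.456) = -116.916.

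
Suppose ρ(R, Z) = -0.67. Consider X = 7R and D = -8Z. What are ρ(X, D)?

ρ(X, D) = 0.67

Linear rescalings preserve |correlation|; the slopes 7 and -8 have opposite signs, so the correlation flips sign: ρ(X, D) = −ρ(R, Z) = 0.67.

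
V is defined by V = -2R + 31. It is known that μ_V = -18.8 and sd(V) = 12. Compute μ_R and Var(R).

From V = -2R + 31: μ_V = a·μ_R + b, so μ_R = (μ_V − b)/a = (-18.8 − 31)/(-2) = 24.9.
Var(V) = 12² = 144.
Var(V) = a²·Var(R), so Var(R) = 144/(-2)² = 36.

μ_R = 24.9, Var(R) = 36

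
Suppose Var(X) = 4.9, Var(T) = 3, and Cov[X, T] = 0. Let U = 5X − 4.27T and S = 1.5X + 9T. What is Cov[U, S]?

Cov[U, S] = -78.54

By bilinearity, Cov[U, S] = ac·Var(X) + bd·Var(T) + (ad+bc)·Cov[X, T], with a=5, b=-4.27, c=1.5, d=9.
ac·Var(X) = 5·1.5·4.9 = 36.75
bd·Var(T) = (-4.27)·9·3 = -115.29
(ad+bc)·Cov[X, T] = (38.595)·0 = 0
Cov[U, S] = 36.75 + (-115.29) + 0 = -78.54.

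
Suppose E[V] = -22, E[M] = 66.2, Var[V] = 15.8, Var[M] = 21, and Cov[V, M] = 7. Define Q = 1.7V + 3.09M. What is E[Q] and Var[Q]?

E[Q] = 167.158, Var[Q] = 319.7141

E[Q] = 1.7·E[V] + 3.09·E[M] = 1.7·(-22) + 3.09·66.2 = 167.158.
Var[Q] = a²·Var[V] + b²·Var[M] + 2ab·Cov[V, M] with a = 1.7, b = 3.09.
= 1.7²·15.8 + 3.09²·21 + 2·1.7·3.09·7
= 45.662 + 200.5101 + 73.542 = 319.7141.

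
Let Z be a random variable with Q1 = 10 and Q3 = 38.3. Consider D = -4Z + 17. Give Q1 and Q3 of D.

a = -4 < 0 reverses order: Q1(D) comes from Q3(Z), Q3(D) from Q1(Z).
Q1(D) = (-4)·38.3 + 17 = -136.2; Q3(D) = (-4)·10 + 17 = -23.

Q1(D) = -136.2, Q3(D) = -23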